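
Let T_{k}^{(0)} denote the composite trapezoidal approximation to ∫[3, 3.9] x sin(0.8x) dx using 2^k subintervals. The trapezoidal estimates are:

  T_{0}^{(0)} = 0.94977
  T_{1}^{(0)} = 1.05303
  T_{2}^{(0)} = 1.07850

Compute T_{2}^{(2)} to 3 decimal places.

1.087

Richardson extrapolation on the trapezoidal column (denominator 4−1=3):
T_{1}^{(1)} = (4·1.05303 − 0.94977) / 3 = 1.08745
T_{2}^{(1)} = (4·1.07850 − 1.05303) / 3 = 1.08699
T_{2}^{(2)} = 1.08699 + (1.08699 − 1.08745)/15 = 1.08696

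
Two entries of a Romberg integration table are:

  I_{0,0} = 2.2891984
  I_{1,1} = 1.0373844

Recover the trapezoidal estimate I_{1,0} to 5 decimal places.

1.35034

From I_{1,1} = (4·I_{1,0} − I_{0,0})/3, solve for I_{1,0}:
4·I_{1,0} = 3·1.0373844 + 2.2891984 = 5.4013516
I_{1,0} = 1.3503379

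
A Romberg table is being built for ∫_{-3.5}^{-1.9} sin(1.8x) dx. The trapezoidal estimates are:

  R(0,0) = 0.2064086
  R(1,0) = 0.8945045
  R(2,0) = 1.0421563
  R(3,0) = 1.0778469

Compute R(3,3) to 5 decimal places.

1.08964

Richardson extrapolation on the trapezoidal column (denominator 4−1=3):
R(1,1) = (4·0.8945045 − 0.2064086) / 3 = 1.1238698
R(2,1) = 1.0421563 + (1.0421563 − 0.8945045)/3 = 1.0913736
R(3,1) = (4·1.0778469 − 1.0421563) / 3 = 1.0897438
R(2,2) = (16·1.0913736 − 1.1238698) / 15 = 1.0892072
R(3,2) = (16·1.0897438 − 1.0913736) / 15 = 1.0896351
R(3,3) = (64·1.0896351 − 1.0892072) / 63 = 1.0896419
(Column j=1 coincides with Simpson's rule on the same nodes.)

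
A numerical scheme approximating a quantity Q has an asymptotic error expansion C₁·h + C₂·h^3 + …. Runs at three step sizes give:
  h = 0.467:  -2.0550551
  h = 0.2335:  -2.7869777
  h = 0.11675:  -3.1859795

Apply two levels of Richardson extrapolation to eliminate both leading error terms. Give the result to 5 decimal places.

-3.59442

First eliminate the h term (factor 2^1 = 2):
  B₁ = (2·(-2.7869777) − (-2.0550551))/1 = -3.5189003
  B₂ = (2·(-3.1859795) − (-2.7869777))/1 = -3.5849813
Then eliminate the h^3 term (factor 2^3 = 8):
  (8·(-3.5849813) − (-3.5189003))/7 = -3.5944214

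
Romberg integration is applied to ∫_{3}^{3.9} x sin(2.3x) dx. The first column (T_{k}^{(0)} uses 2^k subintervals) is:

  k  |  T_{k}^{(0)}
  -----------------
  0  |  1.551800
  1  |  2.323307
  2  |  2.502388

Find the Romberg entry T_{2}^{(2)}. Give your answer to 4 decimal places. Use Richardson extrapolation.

2.5609

Richardson extrapolation on the trapezoidal column (denominator 4−1=3):
T_{1}^{(1)} = 2.323307 + (2.323307 − 1.551800)/3 = 2.580476
T_{2}^{(1)} = (4·2.502388 − 2.323307) / 3 = 2.562082
T_{2}^{(2)} = 2.562082 + (2.562082 − 2.580476)/15 = 2.560856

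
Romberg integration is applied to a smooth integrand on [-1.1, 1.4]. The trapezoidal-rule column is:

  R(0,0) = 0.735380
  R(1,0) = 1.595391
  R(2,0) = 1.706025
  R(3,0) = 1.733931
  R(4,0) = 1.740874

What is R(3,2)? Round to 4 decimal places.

Richardson extrapolation on the trapezoidal column (denominator 4−1=3):
R(2,1) = (4·1.706025 − 1.595391) / 3 = 1.742903
R(3,1) = (4·1.733931 − 1.706025) / 3 = 1.743233
R(3,2) = 1.743233 + (1.743233 − 1.742903)/15 = 1.743255

1.7433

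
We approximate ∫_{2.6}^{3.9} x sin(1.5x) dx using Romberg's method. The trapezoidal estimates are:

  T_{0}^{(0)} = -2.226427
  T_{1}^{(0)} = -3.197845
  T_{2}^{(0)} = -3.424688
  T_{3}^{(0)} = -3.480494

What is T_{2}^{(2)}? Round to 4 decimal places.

Richardson extrapolation on the trapezoidal column (denominator 4−1=3):
T_{1}^{(1)} = -3.197845 + (-3.197845 − (-2.226427))/3 = -3.521651
T_{2}^{(1)} = (4·(-3.424688) − (-3.197845)) / 3 = -3.500302
T_{2}^{(2)} = (16·(-3.500302) − (-3.521651)) / 15 = -3.498879

-3.4989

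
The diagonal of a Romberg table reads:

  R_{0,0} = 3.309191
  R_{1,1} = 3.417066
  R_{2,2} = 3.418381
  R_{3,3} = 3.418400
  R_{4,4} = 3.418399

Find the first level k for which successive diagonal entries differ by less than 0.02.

k = 2

|R_{1,1} − R_{0,0}| = 0.107875 ≥ 0.02
|R_{2,2} − R_{1,1}| = 0.001315 < 0.02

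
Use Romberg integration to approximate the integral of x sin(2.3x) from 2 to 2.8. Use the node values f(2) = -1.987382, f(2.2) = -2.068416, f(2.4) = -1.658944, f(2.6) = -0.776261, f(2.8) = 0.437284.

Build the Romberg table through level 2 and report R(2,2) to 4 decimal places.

-1.0826

R(0,0) (trapezoid, 1 panel, h=0.8000): -0.620039
R(1,0) (trapezoid, 2 panels, h=0.4000): -0.973597
R(2,0) (trapezoid, 4 panels, h=0.2000): -1.055734
R(1,1) = -0.973597 + (-0.973597 − (-0.620039))/3 = -1.091450
R(2,1) = -1.055734 + (-1.055734 − (-0.973597))/3 = -1.083113
R(2,2) = -1.083113 + (-1.083113 − (-1.091450))/15 = -1.082557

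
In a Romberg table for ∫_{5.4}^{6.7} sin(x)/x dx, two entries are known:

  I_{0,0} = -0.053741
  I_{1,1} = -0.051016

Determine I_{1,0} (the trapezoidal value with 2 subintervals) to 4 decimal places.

-0.0517

From I_{1,1} = (4·I_{1,0} − I_{0,0})/3, solve for I_{1,0}:
4·I_{1,0} = 3·(-0.051016) + (-0.053741) = -0.206789
I_{1,0} = -0.051697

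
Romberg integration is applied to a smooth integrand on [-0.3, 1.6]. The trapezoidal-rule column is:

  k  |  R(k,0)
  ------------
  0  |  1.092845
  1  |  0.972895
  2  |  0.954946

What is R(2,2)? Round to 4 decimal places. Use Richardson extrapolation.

0.9500

R(1,1) = 0.972895 + (0.972895 − 1.092845)/3 = 0.932912
R(2,1) = (4·0.954946 − 0.972895) / 3 = 0.948963
R(2,2) = 0.948963 + (0.948963 − 0.932912)/15 = 0.950033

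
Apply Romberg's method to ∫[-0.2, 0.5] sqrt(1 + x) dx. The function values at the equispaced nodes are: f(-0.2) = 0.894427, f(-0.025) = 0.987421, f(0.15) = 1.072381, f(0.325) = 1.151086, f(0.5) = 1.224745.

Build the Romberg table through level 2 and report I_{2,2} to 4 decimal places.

I_{0,0} (trapezoid, 1 panel, h=0.7000): 0.741710
I_{1,0} (trapezoid, 2 panels, h=0.3500): 0.746188
I_{2,0} (trapezoid, 4 panels, h=0.1750): 0.747333
I_{1,1} = 0.746188 + (0.746188 − 0.741710)/3 = 0.747681
I_{2,1} = 0.747333 + (0.747333 − 0.746188)/3 = 0.747715
I_{2,2} = 0.747715 + (0.747715 − 0.747681)/15 = 0.747717

0.7477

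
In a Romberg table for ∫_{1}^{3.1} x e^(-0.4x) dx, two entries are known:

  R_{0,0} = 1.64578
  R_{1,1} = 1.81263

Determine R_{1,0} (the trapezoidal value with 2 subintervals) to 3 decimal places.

1.771

From R_{1,1} = (4·R_{1,0} − R_{0,0})/3, solve for R_{1,0}:
4·R_{1,0} = 3·1.81263 + 1.64578 = 7.08367
R_{1,0} = 1.77092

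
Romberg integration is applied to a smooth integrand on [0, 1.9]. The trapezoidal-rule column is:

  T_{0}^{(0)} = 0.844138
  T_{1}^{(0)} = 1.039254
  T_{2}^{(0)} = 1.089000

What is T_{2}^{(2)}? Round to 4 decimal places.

1.1057

Richardson extrapolation on the trapezoidal column (denominator 4−1=3):
T_{1}^{(1)} = 1.039254 + (1.039254 − 0.844138)/3 = 1.104293
T_{2}^{(1)} = 1.089000 + (1.089000 − 1.039254)/3 = 1.105582
T_{2}^{(2)} = 1.105582 + (1.105582 − 1.104293)/15 = 1.105668
(Column j=1 coincides with Simpson's rule on the same nodes.)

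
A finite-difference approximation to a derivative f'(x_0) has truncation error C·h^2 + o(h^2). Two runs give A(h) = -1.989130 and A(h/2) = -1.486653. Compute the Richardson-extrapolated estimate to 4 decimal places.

-1.3192

The leading error scales as h^2; refining by a factor of 2 reduces it by 2^2 = 4.
Extrapolated value = (4·A(h/2) − A(h)) / (4 − 1)
= (4·(-1.486653) − (-1.989130)) / 3
= -3.957482 / 3 = -1.319161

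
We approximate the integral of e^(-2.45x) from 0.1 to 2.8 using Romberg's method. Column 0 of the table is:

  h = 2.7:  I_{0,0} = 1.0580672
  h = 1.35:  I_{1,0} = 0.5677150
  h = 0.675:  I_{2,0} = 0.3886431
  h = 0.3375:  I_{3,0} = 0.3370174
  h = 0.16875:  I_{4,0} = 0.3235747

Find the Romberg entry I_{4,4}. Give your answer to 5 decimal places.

0.31904

I_{1,1} = 0.5677150 + (0.5677150 − 1.0580672)/3 = 0.4042643
I_{2,1} = (4·0.3886431 − 0.5677150) / 3 = 0.3289525
I_{3,1} = (4·0.3370174 − 0.3886431) / 3 = 0.3198088
I_{4,1} = 0.3235747 + (0.3235747 − 0.3370174)/3 = 0.3190938
I_{2,2} = (16·0.3289525 − 0.4042643) / 15 = 0.3239317
I_{3,2} = (16·0.3198088 − 0.3289525) / 15 = 0.3191992
I_{4,2} = 0.3190938 + (0.3190938 − 0.3198088)/15 = 0.3190461
I_{3,3} = (64·0.3191992 − 0.3239317) / 63 = 0.3191241
I_{4,3} = (64·0.3190461 − 0.3191992) / 63 = 0.3190437
I_{4,4} = (256·0.3190437 − 0.3191241) / 255 = 0.3190434
(Column j=1 coincides with Simpson's rule on the same nodes.)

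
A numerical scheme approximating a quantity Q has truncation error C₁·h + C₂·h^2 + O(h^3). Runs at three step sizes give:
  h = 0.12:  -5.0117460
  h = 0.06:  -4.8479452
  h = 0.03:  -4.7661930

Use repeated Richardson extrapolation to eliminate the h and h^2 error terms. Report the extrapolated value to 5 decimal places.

First eliminate the h term (factor 2^1 = 2):
  B₁ = (2·(-4.8479452) − (-5.0117460))/1 = -4.6841444
  B₂ = (2·(-4.7661930) − (-4.8479452))/1 = -4.6844408
Then eliminate the h^2 term (factor 2^2 = 4):
  (4·(-4.6844408) − (-4.6841444))/3 = -4.6845396

-4.68454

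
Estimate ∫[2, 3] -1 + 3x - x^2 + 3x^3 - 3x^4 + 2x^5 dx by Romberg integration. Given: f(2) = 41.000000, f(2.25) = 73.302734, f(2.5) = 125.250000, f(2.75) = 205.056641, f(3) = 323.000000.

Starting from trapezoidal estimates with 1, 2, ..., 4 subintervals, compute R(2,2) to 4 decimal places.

143.9833

R(0,0) (trapezoid, 1 panel, h=1.0000): 182.000000
R(1,0) (trapezoid, 2 panels, h=0.5000): 153.625000
R(2,0) (trapezoid, 4 panels, h=0.2500): 146.402344
R(1,1) = 153.625000 + (153.625000 − 182.000000)/3 = 144.166667
R(2,1) = 146.402344 + (146.402344 − 153.625000)/3 = 143.994792
R(2,2) = 143.994792 + (143.994792 − 144.166667)/15 = 143.983334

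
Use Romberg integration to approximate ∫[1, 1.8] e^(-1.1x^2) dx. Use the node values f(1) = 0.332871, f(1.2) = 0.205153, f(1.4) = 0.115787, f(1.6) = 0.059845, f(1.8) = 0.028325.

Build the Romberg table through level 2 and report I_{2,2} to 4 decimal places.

0.1102

I_{0,0} (trapezoid, 1 panel, h=0.8000): 0.144478
I_{1,0} (trapezoid, 2 panels, h=0.4000): 0.118554
I_{2,0} (trapezoid, 4 panels, h=0.2000): 0.112277
I_{1,1} = 0.118554 + (0.118554 − 0.144478)/3 = 0.109913
I_{2,1} = 0.112277 + (0.112277 − 0.118554)/3 = 0.110185
I_{2,2} = 0.110185 + (0.110185 − 0.109913)/15 = 0.110203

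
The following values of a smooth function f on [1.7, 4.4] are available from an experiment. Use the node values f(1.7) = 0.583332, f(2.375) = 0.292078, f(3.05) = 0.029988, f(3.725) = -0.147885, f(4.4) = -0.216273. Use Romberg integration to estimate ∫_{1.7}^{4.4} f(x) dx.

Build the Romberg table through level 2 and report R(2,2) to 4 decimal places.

R(0,0) (trapezoid, 1 panel, h=2.7000): 0.495530
R(1,0) (trapezoid, 2 panels, h=1.3500): 0.288249
R(2,0) (trapezoid, 4 panels, h=0.6750): 0.241455
R(1,1) = 0.288249 + (0.288249 − 0.495530)/3 = 0.219155
R(2,1) = 0.241455 + (0.241455 − 0.288249)/3 = 0.225857
R(2,2) = 0.225857 + (0.225857 − 0.219155)/15 = 0.226304

0.2263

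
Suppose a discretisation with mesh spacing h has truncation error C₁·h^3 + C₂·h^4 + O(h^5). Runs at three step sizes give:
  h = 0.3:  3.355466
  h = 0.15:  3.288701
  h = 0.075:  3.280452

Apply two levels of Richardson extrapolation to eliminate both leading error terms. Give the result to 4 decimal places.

First eliminate the h^3 term (factor 2^3 = 8):
  B₁ = (8·3.288701 − 3.355466)/7 = 3.279163
  B₂ = (8·3.280452 − 3.288701)/7 = 3.279274
Then eliminate the h^4 term (factor 2^4 = 16):
  (16·3.279274 − 3.279163)/15 = 3.279281

3.2793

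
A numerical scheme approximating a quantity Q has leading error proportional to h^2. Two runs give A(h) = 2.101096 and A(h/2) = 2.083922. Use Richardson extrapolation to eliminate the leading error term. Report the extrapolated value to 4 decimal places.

The leading error scales as h^2; refining by a factor of 2 reduces it by 2^2 = 4.
Extrapolated value = (4·A(h/2) − A(h)) / (4 − 1)
= (4·2.083922 − 2.101096) / 3
= 6.234592 / 3 = 2.078197

2.0782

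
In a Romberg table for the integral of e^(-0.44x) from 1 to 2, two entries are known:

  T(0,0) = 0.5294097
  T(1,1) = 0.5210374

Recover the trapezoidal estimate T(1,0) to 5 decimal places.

From T(1,1) = (4·T(1,0) − T(0,0))/3, solve for T(1,0):
4·T(1,0) = 3·0.5210374 + 0.5294097 = 2.0925219
T(1,0) = 0.5231305

0.52313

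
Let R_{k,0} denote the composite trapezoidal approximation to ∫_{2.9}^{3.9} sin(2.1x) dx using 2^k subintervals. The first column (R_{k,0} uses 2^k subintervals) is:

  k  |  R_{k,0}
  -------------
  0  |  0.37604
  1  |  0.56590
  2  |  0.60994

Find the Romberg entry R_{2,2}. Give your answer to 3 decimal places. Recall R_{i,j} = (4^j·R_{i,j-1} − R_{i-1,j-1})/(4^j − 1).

0.624

R_{1,1} = (4·0.56590 − 0.37604) / 3 = 0.62919
R_{2,1} = 0.60994 + (0.60994 − 0.56590)/3 = 0.62462
R_{2,2} = (16·0.62462 − 0.62919) / 15 = 0.62432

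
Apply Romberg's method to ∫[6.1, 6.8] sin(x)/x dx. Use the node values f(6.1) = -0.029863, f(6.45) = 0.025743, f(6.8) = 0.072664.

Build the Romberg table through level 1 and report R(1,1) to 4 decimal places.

0.0170

R(0,0) (trapezoid, 1 panel, h=0.7000): 0.014980
R(1,0) (trapezoid, 2 panels, h=0.3500): 0.016500
R(1,1) = 0.016500 + (0.016500 − 0.014980)/3 = 0.017007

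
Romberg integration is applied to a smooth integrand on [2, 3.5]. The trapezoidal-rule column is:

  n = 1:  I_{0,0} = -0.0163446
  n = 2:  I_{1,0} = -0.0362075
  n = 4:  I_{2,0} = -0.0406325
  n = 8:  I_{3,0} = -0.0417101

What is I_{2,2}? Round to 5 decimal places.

-0.04206

Richardson extrapolation on the trapezoidal column (denominator 4−1=3):
I_{1,1} = (4·(-0.0362075) − (-0.0163446)) / 3 = -0.0428285
I_{2,1} = (4·(-0.0406325) − (-0.0362075)) / 3 = -0.0421075
I_{2,2} = -0.0421075 + (-0.0421075 − (-0.0428285))/15 = -0.0420594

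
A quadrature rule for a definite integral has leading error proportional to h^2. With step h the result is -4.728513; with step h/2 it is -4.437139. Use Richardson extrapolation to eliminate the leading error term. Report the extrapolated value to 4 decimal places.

Extrapolated value = (4·A(h/2) − A(h)) / (4 − 1)
= (4·(-4.437139) − (-4.728513)) / 3
= -13.020043 / 3 = -4.340014

-4.3400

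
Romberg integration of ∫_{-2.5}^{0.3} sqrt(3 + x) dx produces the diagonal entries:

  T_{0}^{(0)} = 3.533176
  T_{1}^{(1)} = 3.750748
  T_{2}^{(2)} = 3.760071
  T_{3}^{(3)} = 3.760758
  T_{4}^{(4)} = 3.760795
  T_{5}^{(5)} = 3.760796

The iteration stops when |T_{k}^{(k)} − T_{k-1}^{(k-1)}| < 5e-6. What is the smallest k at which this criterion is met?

k = 5

|T_{1}^{(1)} − T_{0}^{(0)}| = 0.217572 ≥ 5e-6
|T_{2}^{(2)} − T_{1}^{(1)}| = 0.009323 ≥ 5e-6
|T_{3}^{(3)} − T_{2}^{(2)}| = 0.000687 ≥ 5e-6
|T_{4}^{(4)} − T_{3}^{(3)}| = 0.000037 ≥ 5e-6
|T_{5}^{(5)} − T_{4}^{(4)}| = 0.000001 < 5e-6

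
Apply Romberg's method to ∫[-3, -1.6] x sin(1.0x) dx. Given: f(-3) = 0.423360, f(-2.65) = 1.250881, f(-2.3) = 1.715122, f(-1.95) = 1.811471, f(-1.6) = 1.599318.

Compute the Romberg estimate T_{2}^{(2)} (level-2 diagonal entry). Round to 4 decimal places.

2.0648

T_{0}^{(0)} (trapezoid, 1 panel, h=1.4000): 1.415875
T_{1}^{(0)} (trapezoid, 2 panels, h=0.7000): 1.908523
T_{2}^{(0)} (trapezoid, 4 panels, h=0.3500): 2.026085
T_{1}^{(1)} = 1.908523 + (1.908523 − 1.415875)/3 = 2.072739
T_{2}^{(1)} = 2.026085 + (2.026085 − 1.908523)/3 = 2.065272
T_{2}^{(2)} = 2.065272 + (2.065272 − 2.072739)/15 = 2.064774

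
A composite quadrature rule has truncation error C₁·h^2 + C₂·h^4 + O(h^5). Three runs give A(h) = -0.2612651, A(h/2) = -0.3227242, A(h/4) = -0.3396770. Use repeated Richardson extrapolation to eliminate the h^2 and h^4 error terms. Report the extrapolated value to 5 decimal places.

-0.34547

First eliminate the h^2 term (factor 2^2 = 4):
  B₁ = (4·(-0.3227242) − (-0.2612651))/3 = -0.3432106
  B₂ = (4·(-0.3396770) − (-0.3227242))/3 = -0.3453279
Then eliminate the h^4 term (factor 2^4 = 16):
  (16·(-0.3453279) − (-0.3432106))/15 = -0.3454691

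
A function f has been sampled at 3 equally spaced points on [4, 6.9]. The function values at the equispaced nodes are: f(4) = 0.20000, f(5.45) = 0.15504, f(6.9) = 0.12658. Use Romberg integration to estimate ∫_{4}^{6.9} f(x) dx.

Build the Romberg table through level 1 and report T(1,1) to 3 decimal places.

T(0,0) (trapezoid, 1 panel, h=2.9000): 0.47354
T(1,0) (trapezoid, 2 panels, h=1.4500): 0.46158
T(1,1) = 0.46158 + (0.46158 − 0.47354)/3 = 0.45759

0.458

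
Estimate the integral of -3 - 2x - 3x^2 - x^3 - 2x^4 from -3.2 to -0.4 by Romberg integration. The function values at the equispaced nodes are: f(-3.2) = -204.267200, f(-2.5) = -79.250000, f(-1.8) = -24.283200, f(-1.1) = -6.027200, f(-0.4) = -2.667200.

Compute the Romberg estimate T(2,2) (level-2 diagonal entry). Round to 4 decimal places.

T(0,0) (trapezoid, 1 panel, h=2.8000): -289.708160
T(1,0) (trapezoid, 2 panels, h=1.4000): -178.850560
T(2,0) (trapezoid, 4 panels, h=0.7000): -149.119320
T(1,1) = -178.850560 + (-178.850560 − (-289.708160))/3 = -141.898027
T(2,1) = -149.119320 + (-149.119320 − (-178.850560))/3 = -139.208907
T(2,2) = -139.208907 + (-139.208907 − (-141.898027))/15 = -139.029632

-139.0296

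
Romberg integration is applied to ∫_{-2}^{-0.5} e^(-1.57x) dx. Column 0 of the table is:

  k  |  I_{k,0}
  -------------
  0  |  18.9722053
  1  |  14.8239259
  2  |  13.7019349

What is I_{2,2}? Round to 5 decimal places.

Richardson extrapolation on the trapezoidal column (denominator 4−1=3):
I_{1,1} = (4·14.8239259 − 18.9722053) / 3 = 13.4411661
I_{2,1} = (4·13.7019349 − 14.8239259) / 3 = 13.3279379
I_{2,2} = (16·13.3279379 − 13.4411661) / 15 = 13.3203894

13.32039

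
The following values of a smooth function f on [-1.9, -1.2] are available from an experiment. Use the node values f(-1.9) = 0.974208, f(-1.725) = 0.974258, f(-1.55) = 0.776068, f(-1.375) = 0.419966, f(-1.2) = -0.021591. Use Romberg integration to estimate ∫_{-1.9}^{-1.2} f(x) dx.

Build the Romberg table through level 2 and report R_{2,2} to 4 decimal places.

R_{0,0} (trapezoid, 1 panel, h=0.7000): 0.333416
R_{1,0} (trapezoid, 2 panels, h=0.3500): 0.438332
R_{2,0} (trapezoid, 4 panels, h=0.1750): 0.463155
R_{1,1} = 0.438332 + (0.438332 − 0.333416)/3 = 0.473304
R_{2,1} = 0.463155 + (0.463155 − 0.438332)/3 = 0.471429
R_{2,2} = 0.471429 + (0.471429 − 0.473304)/15 = 0.471304

0.4713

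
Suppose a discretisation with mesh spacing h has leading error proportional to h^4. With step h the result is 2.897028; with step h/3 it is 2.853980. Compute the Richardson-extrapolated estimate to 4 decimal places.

2.8534

Extrapolated value = (81·A(h/3) − A(h)) / (81 − 1)
= (81·2.853980 − 2.897028) / 80
= 228.275352 / 80 = 2.853442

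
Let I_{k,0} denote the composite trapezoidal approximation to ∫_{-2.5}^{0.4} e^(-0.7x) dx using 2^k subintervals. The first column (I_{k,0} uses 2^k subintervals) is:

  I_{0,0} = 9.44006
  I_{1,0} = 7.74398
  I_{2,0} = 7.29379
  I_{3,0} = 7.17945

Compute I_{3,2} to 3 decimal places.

Richardson extrapolation on the trapezoidal column (denominator 4−1=3):
I_{2,1} = 7.29379 + (7.29379 − 7.74398)/3 = 7.14373
I_{3,1} = 7.17945 + (7.17945 − 7.29379)/3 = 7.14134
I_{3,2} = 7.14134 + (7.14134 − 7.14373)/15 = 7.14118

7.141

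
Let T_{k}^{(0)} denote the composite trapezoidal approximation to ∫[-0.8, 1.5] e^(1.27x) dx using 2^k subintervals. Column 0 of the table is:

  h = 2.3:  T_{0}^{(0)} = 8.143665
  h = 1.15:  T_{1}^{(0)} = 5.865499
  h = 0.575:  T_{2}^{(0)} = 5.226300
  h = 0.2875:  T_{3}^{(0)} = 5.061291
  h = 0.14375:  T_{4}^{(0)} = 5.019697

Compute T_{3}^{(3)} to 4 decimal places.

T_{1}^{(1)} = (4·5.865499 − 8.143665) / 3 = 5.106110
T_{2}^{(1)} = (4·5.226300 − 5.865499) / 3 = 5.013234
T_{3}^{(1)} = 5.061291 + (5.061291 − 5.226300)/3 = 5.006288
T_{2}^{(2)} = 5.013234 + (5.013234 − 5.106110)/15 = 5.007042
T_{3}^{(2)} = 5.006288 + (5.006288 − 5.013234)/15 = 5.005825
T_{3}^{(3)} = 5.005825 + (5.005825 − 5.007042)/63 = 5.005806
(Column j=1 coincides with Simpson's rule on the same nodes.)

5.0058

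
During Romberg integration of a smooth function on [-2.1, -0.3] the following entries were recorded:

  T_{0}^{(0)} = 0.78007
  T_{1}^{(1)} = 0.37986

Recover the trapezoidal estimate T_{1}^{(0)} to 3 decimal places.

From T_{1}^{(1)} = (4·T_{1}^{(0)} − T_{0}^{(0)})/3, solve for T_{1}^{(0)}:
4·T_{1}^{(0)} = 3·0.37986 + 0.78007 = 1.91965
T_{1}^{(0)} = 0.47991

0.480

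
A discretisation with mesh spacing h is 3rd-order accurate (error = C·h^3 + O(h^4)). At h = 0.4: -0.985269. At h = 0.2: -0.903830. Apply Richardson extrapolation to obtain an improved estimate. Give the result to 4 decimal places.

Extrapolated value = (8·A(h/2) − A(h)) / (8 − 1)
= (8·(-0.903830) − (-0.985269)) / 7
= -6.245371 / 7 = -0.892196

-0.8922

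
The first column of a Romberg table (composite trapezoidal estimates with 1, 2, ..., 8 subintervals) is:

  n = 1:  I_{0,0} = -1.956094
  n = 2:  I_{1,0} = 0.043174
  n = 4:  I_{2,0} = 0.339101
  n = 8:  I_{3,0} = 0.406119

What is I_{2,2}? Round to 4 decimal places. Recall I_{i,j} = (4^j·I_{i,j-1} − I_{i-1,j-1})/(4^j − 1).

Richardson extrapolation on the trapezoidal column (denominator 4−1=3):
I_{1,1} = (4·0.043174 − (-1.956094)) / 3 = 0.709597
I_{2,1} = (4·0.339101 − 0.043174) / 3 = 0.437743
I_{2,2} = (16·0.437743 − 0.709597) / 15 = 0.419619

0.4196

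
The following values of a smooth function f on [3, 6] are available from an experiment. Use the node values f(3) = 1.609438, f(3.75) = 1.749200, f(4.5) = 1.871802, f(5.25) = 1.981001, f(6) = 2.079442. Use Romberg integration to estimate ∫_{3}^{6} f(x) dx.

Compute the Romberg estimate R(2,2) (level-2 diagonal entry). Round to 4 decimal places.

5.5883

R(0,0) (trapezoid, 1 panel, h=3.0000): 5.533320
R(1,0) (trapezoid, 2 panels, h=1.5000): 5.574363
R(2,0) (trapezoid, 4 panels, h=0.7500): 5.584832
R(1,1) = 5.574363 + (5.574363 − 5.533320)/3 = 5.588044
R(2,1) = 5.584832 + (5.584832 − 5.574363)/3 = 5.588322
R(2,2) = 5.588322 + (5.588322 − 5.588044)/15 = 5.588341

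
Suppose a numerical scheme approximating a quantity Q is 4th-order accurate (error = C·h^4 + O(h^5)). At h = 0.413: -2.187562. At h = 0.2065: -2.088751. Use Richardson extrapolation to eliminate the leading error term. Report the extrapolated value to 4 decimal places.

The leading error scales as h^4; refining by a factor of 2 reduces it by 2^4 = 16.
Extrapolated value = (16·A(h/2) − A(h)) / (16 − 1)
= (16·(-2.088751) − (-2.187562)) / 15
= -31.232454 / 15 = -2.082164

-2.0822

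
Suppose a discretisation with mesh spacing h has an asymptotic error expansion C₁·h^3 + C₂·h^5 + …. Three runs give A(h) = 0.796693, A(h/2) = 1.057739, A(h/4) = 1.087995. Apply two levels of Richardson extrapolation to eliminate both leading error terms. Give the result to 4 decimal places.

1.0922

First eliminate the h^3 term (factor 2^3 = 8):
  B₁ = (8·1.057739 − 0.796693)/7 = 1.095031
  B₂ = (8·1.087995 − 1.057739)/7 = 1.092317
Then eliminate the h^5 term (factor 2^5 = 32):
  (32·1.092317 − 1.095031)/31 = 1.092229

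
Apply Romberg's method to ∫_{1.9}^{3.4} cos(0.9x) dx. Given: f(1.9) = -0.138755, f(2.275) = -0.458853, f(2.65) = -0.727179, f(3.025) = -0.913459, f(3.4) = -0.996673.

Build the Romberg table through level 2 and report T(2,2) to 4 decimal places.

-1.0098

T(0,0) (trapezoid, 1 panel, h=1.5000): -0.851571
T(1,0) (trapezoid, 2 panels, h=0.7500): -0.971170
T(2,0) (trapezoid, 4 panels, h=0.3750): -1.000202
T(1,1) = -0.971170 + (-0.971170 − (-0.851571))/3 = -1.011036
T(2,1) = -1.000202 + (-1.000202 − (-0.971170))/3 = -1.009879
T(2,2) = -1.009879 + (-1.009879 − (-1.011036))/15 = -1.009802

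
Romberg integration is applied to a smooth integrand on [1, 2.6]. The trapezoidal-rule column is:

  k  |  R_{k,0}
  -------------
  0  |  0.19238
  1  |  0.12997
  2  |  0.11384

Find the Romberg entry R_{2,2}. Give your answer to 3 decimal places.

R_{1,1} = 0.12997 + (0.12997 − 0.19238)/3 = 0.10917
R_{2,1} = (4·0.11384 − 0.12997) / 3 = 0.10846
R_{2,2} = (16·0.10846 − 0.10917) / 15 = 0.10841
(Column j=1 coincides with Simpson's rule on the same nodes.)

0.108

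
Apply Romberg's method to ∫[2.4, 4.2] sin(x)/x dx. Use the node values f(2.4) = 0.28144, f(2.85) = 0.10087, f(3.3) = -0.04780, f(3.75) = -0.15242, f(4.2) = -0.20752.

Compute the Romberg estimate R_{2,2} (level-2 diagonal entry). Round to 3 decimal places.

-0.034

R_{0,0} (trapezoid, 1 panel, h=1.8000): 0.06653
R_{1,0} (trapezoid, 2 panels, h=0.9000): -0.00976
R_{2,0} (trapezoid, 4 panels, h=0.4500): -0.02808
R_{1,1} = -0.00976 + (-0.00976 − 0.06653)/3 = -0.03519
R_{2,1} = -0.02808 + (-0.02808 − (-0.00976))/3 = -0.03419
R_{2,2} = -0.03419 + (-0.03419 − (-0.03519))/15 = -0.03412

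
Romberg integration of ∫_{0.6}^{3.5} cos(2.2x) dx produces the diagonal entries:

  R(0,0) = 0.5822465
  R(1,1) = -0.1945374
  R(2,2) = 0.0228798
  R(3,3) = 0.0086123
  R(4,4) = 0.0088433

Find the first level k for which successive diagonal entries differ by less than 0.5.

|R(1,1) − R(0,0)| = 0.7767839 ≥ 0.5
|R(2,2) − R(1,1)| = 0.2174172 < 0.5

k = 2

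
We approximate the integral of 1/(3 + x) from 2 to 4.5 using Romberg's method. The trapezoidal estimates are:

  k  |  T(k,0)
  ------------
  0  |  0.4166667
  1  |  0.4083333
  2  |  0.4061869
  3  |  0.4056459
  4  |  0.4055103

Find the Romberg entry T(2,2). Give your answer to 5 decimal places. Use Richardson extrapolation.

Richardson extrapolation on the trapezoidal column (denominator 4−1=3):
T(1,1) = (4·0.4083333 − 0.4166667) / 3 = 0.4055555
T(2,1) = (4·0.4061869 − 0.4083333) / 3 = 0.4054714
T(2,2) = 0.4054714 + (0.4054714 − 0.4055555)/15 = 0.4054658

0.40547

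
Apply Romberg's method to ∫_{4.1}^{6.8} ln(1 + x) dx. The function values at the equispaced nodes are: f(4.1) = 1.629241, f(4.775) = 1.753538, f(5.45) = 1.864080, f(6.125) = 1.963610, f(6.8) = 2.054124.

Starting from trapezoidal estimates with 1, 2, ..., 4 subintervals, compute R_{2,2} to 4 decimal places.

R_{0,0} (trapezoid, 1 panel, h=2.7000): 4.972543
R_{1,0} (trapezoid, 2 panels, h=1.3500): 5.002779
R_{2,0} (trapezoid, 4 panels, h=0.6750): 5.010465
R_{1,1} = 5.002779 + (5.002779 − 4.972543)/3 = 5.012858
R_{2,1} = 5.010465 + (5.010465 − 5.002779)/3 = 5.013027
R_{2,2} = 5.013027 + (5.013027 − 5.012858)/15 = 5.013038

5.0130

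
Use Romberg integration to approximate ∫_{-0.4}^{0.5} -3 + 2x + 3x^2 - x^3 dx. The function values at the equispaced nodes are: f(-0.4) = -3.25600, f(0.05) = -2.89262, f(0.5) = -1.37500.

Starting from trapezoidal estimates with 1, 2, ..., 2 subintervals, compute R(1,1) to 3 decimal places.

R(0,0) (trapezoid, 1 panel, h=0.9000): -2.08395
R(1,0) (trapezoid, 2 panels, h=0.4500): -2.34365
R(1,1) = -2.34365 + (-2.34365 − (-2.08395))/3 = -2.43022

-2.430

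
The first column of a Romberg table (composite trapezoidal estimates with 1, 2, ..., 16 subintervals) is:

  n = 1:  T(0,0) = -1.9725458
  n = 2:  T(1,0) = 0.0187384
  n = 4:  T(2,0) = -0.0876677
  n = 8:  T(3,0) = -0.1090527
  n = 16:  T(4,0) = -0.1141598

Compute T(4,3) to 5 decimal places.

-0.11584

Richardson extrapolation on the trapezoidal column (denominator 4−1=3):
T(2,1) = (4·(-0.0876677) − 0.0187384) / 3 = -0.1231364
T(3,1) = -0.1090527 + (-0.1090527 − (-0.0876677))/3 = -0.1161810
T(4,1) = -0.1141598 + (-0.1141598 − (-0.1090527))/3 = -0.1158622
T(3,2) = -0.1161810 + (-0.1161810 − (-0.1231364))/15 = -0.1157173
T(4,2) = -0.1158622 + (-0.1158622 − (-0.1161810))/15 = -0.1158409
T(4,3) = -0.1158409 + (-0.1158409 − (-0.1157173))/63 = -0.1158429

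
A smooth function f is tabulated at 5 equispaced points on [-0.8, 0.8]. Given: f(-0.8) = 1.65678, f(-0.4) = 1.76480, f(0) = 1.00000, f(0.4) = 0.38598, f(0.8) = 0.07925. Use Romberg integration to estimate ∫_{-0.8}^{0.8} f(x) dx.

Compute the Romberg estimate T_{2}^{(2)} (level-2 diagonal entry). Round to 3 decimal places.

1.653

T_{0}^{(0)} (trapezoid, 1 panel, h=1.6000): 1.38882
T_{1}^{(0)} (trapezoid, 2 panels, h=0.8000): 1.49441
T_{2}^{(0)} (trapezoid, 4 panels, h=0.4000): 1.60752
T_{1}^{(1)} = 1.49441 + (1.49441 − 1.38882)/3 = 1.52961
T_{2}^{(1)} = 1.60752 + (1.60752 − 1.49441)/3 = 1.64522
T_{2}^{(2)} = 1.64522 + (1.64522 − 1.52961)/15 = 1.65293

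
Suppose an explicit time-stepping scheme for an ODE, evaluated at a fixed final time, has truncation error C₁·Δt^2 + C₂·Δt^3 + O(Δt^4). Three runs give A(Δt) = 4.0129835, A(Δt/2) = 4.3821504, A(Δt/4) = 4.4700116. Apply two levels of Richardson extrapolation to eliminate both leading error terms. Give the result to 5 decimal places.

First eliminate the Δt^2 term (factor 2^2 = 4):
  B₁ = (4·4.3821504 − 4.0129835)/3 = 4.5052060
  B₂ = (4·4.4700116 − 4.3821504)/3 = 4.4992987
Then eliminate the Δt^3 term (factor 2^3 = 8):
  (8·4.4992987 − 4.5052060)/7 = 4.4984548

4.49845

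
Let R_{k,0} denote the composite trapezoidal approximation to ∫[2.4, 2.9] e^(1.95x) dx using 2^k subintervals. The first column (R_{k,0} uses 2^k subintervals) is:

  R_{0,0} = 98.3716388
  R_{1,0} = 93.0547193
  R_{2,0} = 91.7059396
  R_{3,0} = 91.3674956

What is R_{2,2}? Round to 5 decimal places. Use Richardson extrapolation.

91.25461

Richardson extrapolation on the trapezoidal column (denominator 4−1=3):
R_{1,1} = (4·93.0547193 − 98.3716388) / 3 = 91.2824128
R_{2,1} = (4·91.7059396 − 93.0547193) / 3 = 91.2563464
R_{2,2} = 91.2563464 + (91.2563464 − 91.2824128)/15 = 91.2546086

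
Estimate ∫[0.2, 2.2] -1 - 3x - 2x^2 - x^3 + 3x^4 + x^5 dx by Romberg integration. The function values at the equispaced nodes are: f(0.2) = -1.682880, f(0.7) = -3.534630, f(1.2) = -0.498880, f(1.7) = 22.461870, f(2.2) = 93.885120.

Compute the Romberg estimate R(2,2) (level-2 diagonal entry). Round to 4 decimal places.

R(0,0) (trapezoid, 1 panel, h=2.0000): 92.202240
R(1,0) (trapezoid, 2 panels, h=1.0000): 45.602240
R(2,0) (trapezoid, 4 panels, h=0.5000): 32.264740
R(1,1) = 45.602240 + (45.602240 − 92.202240)/3 = 30.068907
R(2,1) = 32.264740 + (32.264740 − 45.602240)/3 = 27.818907
R(2,2) = 27.818907 + (27.818907 − 30.068907)/15 = 27.668907

27.6689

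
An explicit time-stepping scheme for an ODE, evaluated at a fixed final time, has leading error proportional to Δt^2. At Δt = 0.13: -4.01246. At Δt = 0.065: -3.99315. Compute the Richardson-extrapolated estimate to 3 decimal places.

Extrapolated value = (4·A(Δt/2) − A(Δt)) / (4 − 1)
= (4·(-3.99315) − (-4.01246)) / 3
= -11.96014 / 3 = -3.98671

-3.987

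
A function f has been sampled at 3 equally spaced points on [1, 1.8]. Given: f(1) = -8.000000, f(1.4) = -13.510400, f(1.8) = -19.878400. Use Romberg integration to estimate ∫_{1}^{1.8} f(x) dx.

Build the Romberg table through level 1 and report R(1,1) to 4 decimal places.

R(0,0) (trapezoid, 1 panel, h=0.8000): -11.151360
R(1,0) (trapezoid, 2 panels, h=0.4000): -10.979840
R(1,1) = -10.979840 + (-10.979840 − (-11.151360))/3 = -10.922667

-10.9227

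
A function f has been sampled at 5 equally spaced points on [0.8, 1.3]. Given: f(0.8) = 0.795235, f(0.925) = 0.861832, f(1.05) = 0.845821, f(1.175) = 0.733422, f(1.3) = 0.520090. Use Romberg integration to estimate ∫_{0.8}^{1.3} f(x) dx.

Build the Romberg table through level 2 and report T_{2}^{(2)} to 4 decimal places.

T_{0}^{(0)} (trapezoid, 1 panel, h=0.5000): 0.328831
T_{1}^{(0)} (trapezoid, 2 panels, h=0.2500): 0.375871
T_{2}^{(0)} (trapezoid, 4 panels, h=0.1250): 0.387342
T_{1}^{(1)} = 0.375871 + (0.375871 − 0.328831)/3 = 0.391551
T_{2}^{(1)} = 0.387342 + (0.387342 − 0.375871)/3 = 0.391166
T_{2}^{(2)} = 0.391166 + (0.391166 − 0.391551)/15 = 0.391140

0.3911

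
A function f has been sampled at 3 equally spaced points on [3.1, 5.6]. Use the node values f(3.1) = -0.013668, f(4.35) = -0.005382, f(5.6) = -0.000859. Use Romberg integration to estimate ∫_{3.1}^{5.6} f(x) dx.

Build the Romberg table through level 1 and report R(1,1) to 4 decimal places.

R(0,0) (trapezoid, 1 panel, h=2.5000): -0.018159
R(1,0) (trapezoid, 2 panels, h=1.2500): -0.015807
R(1,1) = -0.015807 + (-0.015807 − (-0.018159))/3 = -0.015023

-0.0150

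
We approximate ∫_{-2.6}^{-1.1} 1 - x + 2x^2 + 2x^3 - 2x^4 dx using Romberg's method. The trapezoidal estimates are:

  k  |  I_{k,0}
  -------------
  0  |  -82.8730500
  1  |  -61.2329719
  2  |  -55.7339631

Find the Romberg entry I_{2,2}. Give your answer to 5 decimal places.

Richardson extrapolation on the trapezoidal column (denominator 4−1=3):
I_{1,1} = (4·(-61.2329719) − (-82.8730500)) / 3 = -54.0196125
I_{2,1} = (4·(-55.7339631) − (-61.2329719)) / 3 = -53.9009602
I_{2,2} = -53.9009602 + (-53.9009602 − (-54.0196125))/15 = -53.8930500

-53.89305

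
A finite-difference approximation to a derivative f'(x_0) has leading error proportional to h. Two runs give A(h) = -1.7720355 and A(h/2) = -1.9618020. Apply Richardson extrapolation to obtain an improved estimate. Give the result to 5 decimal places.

Extrapolated value = (2·A(h/2) − A(h)) / (2 − 1)
= (2·(-1.9618020) − (-1.7720355)) / 1
= -2.1515685 / 1 = -2.1515685

-2.15157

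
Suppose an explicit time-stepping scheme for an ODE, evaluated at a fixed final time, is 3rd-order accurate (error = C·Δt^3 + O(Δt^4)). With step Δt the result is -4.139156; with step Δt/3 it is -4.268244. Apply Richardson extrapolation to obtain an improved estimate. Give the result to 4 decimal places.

-4.2732

The leading error scales as Δt^3; refining by a factor of 3 reduces it by 3^3 = 27.
Extrapolated value = (27·A(Δt/3) − A(Δt)) / (27 − 1)
= (27·(-4.268244) − (-4.139156)) / 26
= -111.103432 / 26 = -4.273209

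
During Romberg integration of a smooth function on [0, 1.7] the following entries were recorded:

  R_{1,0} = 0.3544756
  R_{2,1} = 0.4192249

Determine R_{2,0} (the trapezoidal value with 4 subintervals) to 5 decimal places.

0.40304

From R_{2,1} = (4·R_{2,0} − R_{1,0})/3, solve for R_{2,0}:
4·R_{2,0} = 3·0.4192249 + 0.3544756 = 1.6121503
R_{2,0} = 0.4030376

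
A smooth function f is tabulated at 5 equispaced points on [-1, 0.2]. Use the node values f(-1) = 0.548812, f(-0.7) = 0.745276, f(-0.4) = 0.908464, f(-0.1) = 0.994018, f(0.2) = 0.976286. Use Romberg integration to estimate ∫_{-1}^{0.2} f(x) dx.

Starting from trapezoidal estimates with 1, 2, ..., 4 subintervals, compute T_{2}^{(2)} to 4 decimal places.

1.0298

T_{0}^{(0)} (trapezoid, 1 panel, h=1.2000): 0.915059
T_{1}^{(0)} (trapezoid, 2 panels, h=0.6000): 1.002608
T_{2}^{(0)} (trapezoid, 4 panels, h=0.3000): 1.023092
T_{1}^{(1)} = 1.002608 + (1.002608 − 0.915059)/3 = 1.031791
T_{2}^{(1)} = 1.023092 + (1.023092 − 1.002608)/3 = 1.029920
T_{2}^{(2)} = 1.029920 + (1.029920 − 1.031791)/15 = 1.029795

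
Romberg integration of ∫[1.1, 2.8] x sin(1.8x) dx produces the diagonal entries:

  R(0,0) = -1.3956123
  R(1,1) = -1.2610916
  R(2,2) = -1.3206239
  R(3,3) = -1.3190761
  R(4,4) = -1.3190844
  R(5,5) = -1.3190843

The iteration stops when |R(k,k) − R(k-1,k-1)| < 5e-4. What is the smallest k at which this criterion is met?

k = 4

|R(1,1) − R(0,0)| = 0.1345207 ≥ 5e-4
|R(2,2) − R(1,1)| = 0.0595323 ≥ 5e-4
|R(3,3) − R(2,2)| = 0.0015478 ≥ 5e-4
|R(4,4) − R(3,3)| = 0.0000083 < 5e-4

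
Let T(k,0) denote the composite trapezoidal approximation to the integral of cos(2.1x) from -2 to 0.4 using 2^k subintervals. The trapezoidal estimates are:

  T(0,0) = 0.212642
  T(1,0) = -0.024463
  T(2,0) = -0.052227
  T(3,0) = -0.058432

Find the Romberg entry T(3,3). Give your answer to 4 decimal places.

-0.0605

Richardson extrapolation on the trapezoidal column (denominator 4−1=3):
T(1,1) = -0.024463 + (-0.024463 − 0.212642)/3 = -0.103498
T(2,1) = (4·(-0.052227) − (-0.024463)) / 3 = -0.061482
T(3,1) = -0.058432 + (-0.058432 − (-0.052227))/3 = -0.060500
T(2,2) = -0.061482 + (-0.061482 − (-0.103498))/15 = -0.058681
T(3,2) = (16·(-0.060500) − (-0.061482)) / 15 = -0.060435
T(3,3) = -0.060435 + (-0.060435 − (-0.058681))/63 = -0.060463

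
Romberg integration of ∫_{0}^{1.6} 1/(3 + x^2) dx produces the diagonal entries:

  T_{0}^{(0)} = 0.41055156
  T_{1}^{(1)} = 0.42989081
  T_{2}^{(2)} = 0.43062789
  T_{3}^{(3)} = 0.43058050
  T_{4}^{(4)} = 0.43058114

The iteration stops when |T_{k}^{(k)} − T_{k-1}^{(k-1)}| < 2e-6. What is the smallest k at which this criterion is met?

k = 4

|T_{1}^{(1)} − T_{0}^{(0)}| = 0.01933925 ≥ 2e-6
|T_{2}^{(2)} − T_{1}^{(1)}| = 0.00073708 ≥ 2e-6
|T_{3}^{(3)} − T_{2}^{(2)}| = 0.00004739 ≥ 2e-6
|T_{4}^{(4)} − T_{3}^{(3)}| = 0.00000064 < 2e-6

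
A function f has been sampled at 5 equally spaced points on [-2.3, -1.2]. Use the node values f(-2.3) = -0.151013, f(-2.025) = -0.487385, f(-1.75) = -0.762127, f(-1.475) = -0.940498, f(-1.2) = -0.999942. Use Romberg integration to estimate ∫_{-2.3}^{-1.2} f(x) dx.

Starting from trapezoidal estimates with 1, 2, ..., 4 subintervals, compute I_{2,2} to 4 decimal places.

-0.7687

I_{0,0} (trapezoid, 1 panel, h=1.1000): -0.633025
I_{1,0} (trapezoid, 2 panels, h=0.5500): -0.735682
I_{2,0} (trapezoid, 4 panels, h=0.2750): -0.760509
I_{1,1} = -0.735682 + (-0.735682 − (-0.633025))/3 = -0.769901
I_{2,1} = -0.760509 + (-0.760509 − (-0.735682))/3 = -0.768785
I_{2,2} = -0.768785 + (-0.768785 − (-0.769901))/15 = -0.768711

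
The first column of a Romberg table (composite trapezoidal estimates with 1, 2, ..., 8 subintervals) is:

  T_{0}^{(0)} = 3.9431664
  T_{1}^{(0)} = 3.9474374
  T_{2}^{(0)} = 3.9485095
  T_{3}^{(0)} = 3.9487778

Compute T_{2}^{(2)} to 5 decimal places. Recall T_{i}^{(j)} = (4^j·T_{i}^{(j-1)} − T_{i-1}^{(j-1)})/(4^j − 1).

3.94887

T_{1}^{(1)} = 3.9474374 + (3.9474374 − 3.9431664)/3 = 3.9488611
T_{2}^{(1)} = (4·3.9485095 − 3.9474374) / 3 = 3.9488669
T_{2}^{(2)} = (16·3.9488669 − 3.9488611) / 15 = 3.9488673
(Column j=1 coincides with Simpson's rule on the same nodes.)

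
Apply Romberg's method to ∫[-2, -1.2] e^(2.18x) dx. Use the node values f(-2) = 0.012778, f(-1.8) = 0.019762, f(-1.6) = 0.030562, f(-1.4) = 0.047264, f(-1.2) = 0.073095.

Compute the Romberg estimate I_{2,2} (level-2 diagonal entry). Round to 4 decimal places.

I_{0,0} (trapezoid, 1 panel, h=0.8000): 0.034349
I_{1,0} (trapezoid, 2 panels, h=0.4000): 0.029399
I_{2,0} (trapezoid, 4 panels, h=0.2000): 0.028105
I_{1,1} = 0.029399 + (0.029399 − 0.034349)/3 = 0.027749
I_{2,1} = 0.028105 + (0.028105 − 0.029399)/3 = 0.027674
I_{2,2} = 0.027674 + (0.027674 − 0.027749)/15 = 0.027669

0.0277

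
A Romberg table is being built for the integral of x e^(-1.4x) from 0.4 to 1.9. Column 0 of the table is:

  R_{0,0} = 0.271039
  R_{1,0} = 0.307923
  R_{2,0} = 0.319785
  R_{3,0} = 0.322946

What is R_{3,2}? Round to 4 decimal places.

0.3240

Richardson extrapolation on the trapezoidal column (denominator 4−1=3):
R_{2,1} = 0.319785 + (0.319785 − 0.307923)/3 = 0.323739
R_{3,1} = (4·0.322946 − 0.319785) / 3 = 0.324000
R_{3,2} = (16·0.324000 − 0.323739) / 15 = 0.324017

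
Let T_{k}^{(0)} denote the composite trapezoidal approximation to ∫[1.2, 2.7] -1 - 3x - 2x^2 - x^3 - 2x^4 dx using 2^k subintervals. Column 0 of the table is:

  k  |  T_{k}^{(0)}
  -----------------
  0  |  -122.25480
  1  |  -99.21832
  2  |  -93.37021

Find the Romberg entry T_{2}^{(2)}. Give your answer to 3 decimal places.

Richardson extrapolation on the trapezoidal column (denominator 4−1=3):
T_{1}^{(1)} = -99.21832 + (-99.21832 − (-122.25480))/3 = -91.53949
T_{2}^{(1)} = -93.37021 + (-93.37021 − (-99.21832))/3 = -91.42084
T_{2}^{(2)} = (16·(-91.42084) − (-91.53949)) / 15 = -91.41293

-91.413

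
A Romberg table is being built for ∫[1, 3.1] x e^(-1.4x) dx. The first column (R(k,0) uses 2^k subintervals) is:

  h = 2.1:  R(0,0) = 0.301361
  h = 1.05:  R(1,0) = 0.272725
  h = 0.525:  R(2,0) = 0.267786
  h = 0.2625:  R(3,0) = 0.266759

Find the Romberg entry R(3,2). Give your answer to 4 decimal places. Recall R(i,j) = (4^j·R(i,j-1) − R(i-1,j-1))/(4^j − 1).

Richardson extrapolation on the trapezoidal column (denominator 4−1=3):
R(2,1) = (4·0.267786 − 0.272725) / 3 = 0.266140
R(3,1) = 0.266759 + (0.266759 − 0.267786)/3 = 0.266417
R(3,2) = 0.266417 + (0.266417 − 0.266140)/15 = 0.266435

0.2664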